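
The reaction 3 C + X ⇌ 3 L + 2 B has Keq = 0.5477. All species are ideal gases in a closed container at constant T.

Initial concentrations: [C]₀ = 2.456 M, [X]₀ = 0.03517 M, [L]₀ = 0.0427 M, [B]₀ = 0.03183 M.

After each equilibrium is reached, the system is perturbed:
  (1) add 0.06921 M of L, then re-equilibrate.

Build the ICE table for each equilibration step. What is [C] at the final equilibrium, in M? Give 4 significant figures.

[C]_eq = 2.351 M

Q₀ = 1.5139e-07 vs Keq = 0.5477 ⇒ Q<K, forward
Step 1:
                  C         X         L         B
  Initial     2.456   0.03517    0.0427   0.03183
  Change    -0.1055  -0.03517    0.1055   0.07033
  Equil       2.351 4.7758e-06    0.1482    0.1022
  solve Keq expr → x = 0.03517; check Q = 0.5477
Then add 0.06921 M of L.
Step 2:
                  C         X         L         B
  Initial     2.351 4.7758e-06    0.2174    0.1022
  Change  3.0868e-05 1.0289e-05 -3.0868e-05 -2.0579e-05
  Equil       2.351 1.5065e-05    0.2174    0.1021
  solve Keq expr → x = -1.0289e-05; check Q = 0.5477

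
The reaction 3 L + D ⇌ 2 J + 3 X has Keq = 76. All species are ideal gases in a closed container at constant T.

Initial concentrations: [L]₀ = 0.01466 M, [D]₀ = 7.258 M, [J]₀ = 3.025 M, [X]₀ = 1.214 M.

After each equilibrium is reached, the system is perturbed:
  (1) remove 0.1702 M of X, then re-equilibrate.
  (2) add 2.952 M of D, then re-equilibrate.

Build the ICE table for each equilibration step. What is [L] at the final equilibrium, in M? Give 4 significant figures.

Q₀ = 7.1596e+05 vs Keq = 76 ⇒ Q>K, reverse
Step 1:
                    L           D           J           X
  Initial     0.01466       7.258       3.025       1.214
  Change       0.2276     0.07586     -0.1517     -0.2276
  Equil        0.2422       7.334       2.873      0.9864
  solve Keq expr → x = -0.07586; check Q = 76
Then remove 0.1702 M of X.
Step 2:
                    L           D           J           X
  Initial      0.2422       7.334       2.873      0.8162
  Change     -0.03263    -0.01088     0.02175     0.03263
  Equil        0.2096       7.323       2.895      0.8488
  solve Keq expr → x = 0.01088; check Q = 76
Then add 2.952 M of D.
Step 3:
                    L           D           J           X
  Initial      0.2096       10.27       2.895      0.8488
  Change     -0.01787   -0.005958     0.01192     0.01787
  Equil        0.1917       10.27       2.907      0.8667
  solve Keq expr → x = 0.005958; check Q = 76

[L]_eq = 0.1917 M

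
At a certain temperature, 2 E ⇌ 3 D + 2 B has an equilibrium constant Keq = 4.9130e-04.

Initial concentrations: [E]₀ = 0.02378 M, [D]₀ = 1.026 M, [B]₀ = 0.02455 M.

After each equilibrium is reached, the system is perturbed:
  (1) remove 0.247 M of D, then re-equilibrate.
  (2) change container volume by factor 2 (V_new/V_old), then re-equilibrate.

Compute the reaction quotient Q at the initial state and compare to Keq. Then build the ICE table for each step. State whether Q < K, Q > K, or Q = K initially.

Q₀ = 1.151 vs Keq = 4.9130e-04 ⇒ Q>K, reverse
Step 1:
                    E           D           B
  init        0.02378       1.026     0.02455
  Δ           0.02349    -0.03523    -0.02349
  eq          0.04727      0.9908    0.001062
  solve Keq expr → x = -0.01174; check Q = 4.9130e-04
Then remove 0.247 M of D.
Step 2:
                    E           D           B
  init        0.04727      0.7438    0.001062
  Δ       -5.4932e-04  8.2397e-04  5.4932e-04
  eq          0.04672      0.7446    0.001612
  solve Keq expr → x = 2.7466e-04; check Q = 4.9130e-04
Then change container volume by factor 2 (V_new/V_old).
Step 3:
                    E           D           B
  init        0.02336      0.3723  8.0585e-04
  Δ         -0.001327     0.00199    0.001327
  eq          0.02203      0.3743    0.002133
  solve Keq expr → x = 6.6342e-04; check Q = 4.9130e-04

Q₀ = 1.151; Q > K (proceeds reverse)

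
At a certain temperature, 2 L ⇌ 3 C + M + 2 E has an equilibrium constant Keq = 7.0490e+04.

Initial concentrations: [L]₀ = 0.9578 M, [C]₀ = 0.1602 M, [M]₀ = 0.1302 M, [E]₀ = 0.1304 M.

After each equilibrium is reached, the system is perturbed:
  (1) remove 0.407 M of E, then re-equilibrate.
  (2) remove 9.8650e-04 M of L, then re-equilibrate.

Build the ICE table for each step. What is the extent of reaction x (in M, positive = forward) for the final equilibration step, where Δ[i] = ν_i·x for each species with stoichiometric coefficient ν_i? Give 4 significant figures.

Q₀ = 9.9221e-06 vs Keq = 7.0490e+04 ⇒ Q<K, forward
Step 1:
                    L           C           M           E
  I            0.9578      0.1602      0.1302      0.1304
  C           -0.9515       1.427      0.4757      0.9515
  E          0.006344       1.587      0.6059       1.082
  solve Keq expr → x = 0.4757; check Q = 7.0490e+04
Then remove 0.407 M of E.
Step 2:
                    L           C           M           E
  I          0.006344       1.587      0.6059      0.6749
  C         -0.002356    0.003533    0.001178    0.002356
  E          0.003988       1.591      0.6071      0.6772
  solve Keq expr → x = 0.001178; check Q = 7.0490e+04
Then remove 9.8650e-04 M of L.
Step 3:
                    L           C           M           E
  I          0.003002       1.591      0.6071      0.6772
  C        9.7369e-04   -0.001461 -4.8684e-04 -9.7369e-04
  E          0.003975       1.589      0.6066      0.6762
  solve Keq expr → x = -4.8684e-04; check Q = 7.0490e+04

x = -4.8684e-04 M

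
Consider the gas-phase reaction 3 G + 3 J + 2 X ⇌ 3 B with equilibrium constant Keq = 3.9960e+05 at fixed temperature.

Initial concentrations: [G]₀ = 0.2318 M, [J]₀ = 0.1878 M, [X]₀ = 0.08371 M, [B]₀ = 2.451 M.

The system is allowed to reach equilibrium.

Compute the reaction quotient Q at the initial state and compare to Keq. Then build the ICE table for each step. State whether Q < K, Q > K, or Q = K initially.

Q₀ = 2.5471e+07 vs Keq = 3.9960e+05 ⇒ Q>K, reverse
Step 1:
                    G           J           X           B
  I            0.2318      0.1878     0.08371       2.451
  C            0.1174      0.1174      0.0783     -0.1174
  E            0.3492      0.3052       0.162       2.334
  solve Keq expr → x = -0.03915; check Q = 3.9960e+05

Q₀ = 2.5471e+07; Q > K (proceeds reverse)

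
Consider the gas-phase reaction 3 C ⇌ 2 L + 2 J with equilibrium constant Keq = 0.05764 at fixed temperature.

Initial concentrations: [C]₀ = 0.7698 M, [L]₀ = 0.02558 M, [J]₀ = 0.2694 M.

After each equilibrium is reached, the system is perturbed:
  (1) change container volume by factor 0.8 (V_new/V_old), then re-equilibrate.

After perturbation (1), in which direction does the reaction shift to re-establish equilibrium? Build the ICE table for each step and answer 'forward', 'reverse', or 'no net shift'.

Q₀ = 1.0410e-04 vs Keq = 0.05764 ⇒ Q<K, forward
Step 1:
                    C           L           J
  init         0.7698     0.02558      0.2694
  Δ            -0.259      0.1727      0.1727
  eq           0.5108      0.1983      0.4421
  solve Keq expr → x = 0.08634; check Q = 0.05764
Then change container volume by factor 0.8 (V_new/V_old).
Step 2:
                    C           L           J
  init         0.6385      0.2478      0.5526
  Δ           0.01773    -0.01182    -0.01182
  eq           0.6562       0.236      0.5408
  solve Keq expr → x = -0.00591; check Q = 0.05764

Direction: reverse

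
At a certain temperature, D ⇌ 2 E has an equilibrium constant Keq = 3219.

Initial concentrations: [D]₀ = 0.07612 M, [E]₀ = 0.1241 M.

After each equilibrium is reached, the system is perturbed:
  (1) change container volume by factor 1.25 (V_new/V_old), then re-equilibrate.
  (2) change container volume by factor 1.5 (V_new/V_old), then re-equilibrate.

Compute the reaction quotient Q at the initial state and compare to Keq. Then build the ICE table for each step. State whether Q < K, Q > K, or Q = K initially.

Q₀ = 0.2023; Q < K (proceeds forward)

Q₀ = 0.2023 vs Keq = 3219 ⇒ Q<K, forward
Step 1:
                    D           E
  Initial     0.07612      0.1241
  Change      -0.0761      0.1522
  Equil    2.3715e-05      0.2763
  solve Keq expr → x = 0.0761; check Q = 3219
Then change container volume by factor 1.25 (V_new/V_old).
Step 2:
                    D           E
  Initial  1.8972e-05       0.221
  Change  -3.7933e-06  7.5866e-06
  Equil    1.5178e-05       0.221
  solve Keq expr → x = 3.7933e-06; check Q = 3219
Then change container volume by factor 1.5 (V_new/V_old).
Step 3:
                    D           E
  Initial  1.0119e-05      0.1474
  Change  -3.3724e-06  6.7447e-06
  Equil    6.7466e-06      0.1474
  solve Keq expr → x = 3.3724e-06; check Q = 3219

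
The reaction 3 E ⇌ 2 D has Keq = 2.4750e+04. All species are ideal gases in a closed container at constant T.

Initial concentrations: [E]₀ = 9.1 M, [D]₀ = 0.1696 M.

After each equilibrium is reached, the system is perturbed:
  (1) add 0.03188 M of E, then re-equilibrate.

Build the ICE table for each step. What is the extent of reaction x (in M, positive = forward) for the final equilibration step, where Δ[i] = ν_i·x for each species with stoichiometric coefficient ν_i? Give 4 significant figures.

Q₀ = 3.8170e-05 vs Keq = 2.4750e+04 ⇒ Q<K, forward
Step 1:
                    E           D
  I               9.1      0.1696
  C            -8.985        5.99
  E            0.1153       6.159
  solve Keq expr → x = 2.995; check Q = 2.4750e+04
Then add 0.03188 M of E.
Step 2:
                    E           D
  I            0.1472       6.159
  C          -0.03162     0.02108
  E            0.1156        6.18
  solve Keq expr → x = 0.01054; check Q = 2.4750e+04

x = 0.01054 M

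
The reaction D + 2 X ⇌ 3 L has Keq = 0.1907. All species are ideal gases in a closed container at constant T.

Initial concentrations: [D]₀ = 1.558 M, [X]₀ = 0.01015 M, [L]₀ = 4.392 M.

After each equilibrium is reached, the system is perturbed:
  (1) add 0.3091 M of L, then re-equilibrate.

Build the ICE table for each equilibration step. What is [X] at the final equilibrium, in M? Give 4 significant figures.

Q₀ = 5.2782e+05 vs Keq = 0.1907 ⇒ Q>K, reverse
Step 1:
                   D          X          L
  Initial      1.558    0.01015      4.392
  Change       1.035      2.069     -3.104
  Equil        2.593      2.079      1.288
  solve Keq expr → x = -1.035; check Q = 0.1907
Then add 0.3091 M of L.
Step 2:
                   D          X          L
  Initial      2.593      2.079      1.597
  Change      0.0775      0.155    -0.2325
  Equil         2.67      2.234      1.365
  solve Keq expr → x = -0.0775; check Q = 0.1907

[X]_eq = 2.234 M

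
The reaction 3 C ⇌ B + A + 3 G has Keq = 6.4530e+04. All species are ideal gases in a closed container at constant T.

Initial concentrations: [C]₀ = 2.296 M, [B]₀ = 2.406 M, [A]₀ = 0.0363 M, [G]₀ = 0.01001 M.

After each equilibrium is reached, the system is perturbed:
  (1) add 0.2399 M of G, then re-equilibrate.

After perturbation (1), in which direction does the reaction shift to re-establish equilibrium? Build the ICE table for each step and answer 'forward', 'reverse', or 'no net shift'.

Direction: reverse

Q₀ = 7.2375e-09 vs Keq = 6.4530e+04 ⇒ Q<K, forward
Step 1:
                  C         B         A         G
  I           2.296     2.406    0.0363   0.01001
  C          -2.221    0.7404    0.7404     2.221
  E         0.07492     3.146    0.7767     2.231
  solve Keq expr → x = 0.7404; check Q = 6.4530e+04
Then add 0.2399 M of G.
Step 2:
                  C         B         A         G
  I         0.07492     3.146    0.7767     2.471
  C        0.007685 -0.002562 -0.002562 -0.007685
  E         0.08261     3.144    0.7741     2.463
  solve Keq expr → x = -0.002562; check Q = 6.4530e+04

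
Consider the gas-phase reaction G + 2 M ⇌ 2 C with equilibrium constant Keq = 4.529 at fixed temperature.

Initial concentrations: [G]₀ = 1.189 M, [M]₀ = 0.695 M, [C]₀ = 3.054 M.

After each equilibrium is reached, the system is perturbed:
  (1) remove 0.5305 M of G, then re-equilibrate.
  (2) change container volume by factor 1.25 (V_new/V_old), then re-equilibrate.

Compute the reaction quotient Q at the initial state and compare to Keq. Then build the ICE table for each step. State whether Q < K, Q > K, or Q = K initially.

Q₀ = 16.24 vs Keq = 4.529 ⇒ Q>K, reverse
Step 1:
                   G          M          C
  Initial      1.189      0.695      3.054
  Change      0.1884     0.3769    -0.3769
  Equil        1.377      1.072      2.677
  solve Keq expr → x = -0.1884; check Q = 4.529
Then remove 0.5305 M of G.
Step 2:
                   G          M          C
  Initial     0.8469      1.072      2.677
  Change     0.07909     0.1582    -0.1582
  Equil        0.926       1.23      2.519
  solve Keq expr → x = -0.07909; check Q = 4.529
Then change container volume by factor 1.25 (V_new/V_old).
Step 3:
                   G          M          C
  Initial     0.7408      0.984      2.015
  Change     0.03064    0.06129   -0.06129
  Equil       0.7715      1.045      1.954
  solve Keq expr → x = -0.03064; check Q = 4.529

Q₀ = 16.24; Q > K (proceeds reverse)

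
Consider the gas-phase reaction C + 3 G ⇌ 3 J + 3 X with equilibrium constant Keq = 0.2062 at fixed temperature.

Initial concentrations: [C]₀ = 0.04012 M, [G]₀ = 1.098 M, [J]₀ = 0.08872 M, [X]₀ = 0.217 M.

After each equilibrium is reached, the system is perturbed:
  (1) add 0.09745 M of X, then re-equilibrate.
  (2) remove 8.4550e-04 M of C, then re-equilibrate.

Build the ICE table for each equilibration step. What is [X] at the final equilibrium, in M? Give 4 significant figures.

[X]_eq = 0.4234 M

Q₀ = 1.3436e-04 vs Keq = 0.2062 ⇒ Q<K, forward
Step 1:
                   C          G          J          X
  init       0.04012      1.098    0.08872      0.217
  Δ         -0.03852    -0.1156     0.1156     0.1156
  eq        0.001603     0.9824     0.2043     0.3326
  solve Keq expr → x = 0.03852; check Q = 0.2062
Then add 0.09745 M of X.
Step 2:
                   C          G          J          X
  init      0.001603     0.9824     0.2043       0.43
  Δ         0.001496   0.004488  -0.004488  -0.004488
  eq        0.003099     0.9869     0.1998     0.4255
  solve Keq expr → x = -0.001496; check Q = 0.2062
Then remove 8.4550e-04 M of C.
Step 3:
                   C          G          J          X
  init      0.002254     0.9869     0.1998     0.4255
  Δ       6.8835e-04   0.002065  -0.002065  -0.002065
  eq        0.002942      0.989     0.1977     0.4234
  solve Keq expr → x = -6.8835e-04; check Q = 0.2062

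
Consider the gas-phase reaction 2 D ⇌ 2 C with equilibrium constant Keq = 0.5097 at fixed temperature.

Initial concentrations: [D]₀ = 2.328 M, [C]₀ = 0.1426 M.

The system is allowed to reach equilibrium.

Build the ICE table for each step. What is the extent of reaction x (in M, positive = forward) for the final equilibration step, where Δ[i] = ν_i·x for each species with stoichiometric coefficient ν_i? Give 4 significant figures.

x = 0.4433 M

Q₀ = 0.003752 vs Keq = 0.5097 ⇒ Q<K, forward
Step 1:
                   D          C
  Initial      2.328     0.1426
  Change     -0.8865     0.8865
  Equil        1.441      1.029
  solve Keq expr → x = 0.4433; check Q = 0.5097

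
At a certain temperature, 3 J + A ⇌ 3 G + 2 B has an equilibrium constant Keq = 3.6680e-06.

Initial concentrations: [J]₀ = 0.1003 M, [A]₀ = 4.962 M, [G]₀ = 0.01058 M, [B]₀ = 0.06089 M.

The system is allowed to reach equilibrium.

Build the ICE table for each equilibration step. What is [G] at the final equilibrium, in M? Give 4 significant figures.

Q₀ = 8.7698e-07 vs Keq = 3.6680e-06 ⇒ Q<K, forward
Step 1:
                   J          A          G          B
  init        0.1003      4.962    0.01058    0.06089
  Δ        -0.005039   -0.00168   0.005039   0.003359
  eq         0.09526       4.96    0.01562    0.06425
  solve Keq expr → x = 0.00168; check Q = 3.6680e-06

[G]_eq = 0.01562 M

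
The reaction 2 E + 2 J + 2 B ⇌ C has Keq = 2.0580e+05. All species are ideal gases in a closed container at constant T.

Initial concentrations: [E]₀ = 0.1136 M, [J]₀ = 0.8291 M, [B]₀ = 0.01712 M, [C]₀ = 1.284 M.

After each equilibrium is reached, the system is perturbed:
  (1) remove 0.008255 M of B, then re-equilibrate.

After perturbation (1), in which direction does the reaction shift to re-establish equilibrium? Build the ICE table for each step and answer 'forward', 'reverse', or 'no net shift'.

Direction: reverse

Q₀ = 4.9384e+05 vs Keq = 2.0580e+05 ⇒ Q>K, reverse
Step 1:
                  E         J         B         C
  Initial    0.1136    0.8291   0.01712     1.284
  Change   0.007499  0.007499  0.007499 -0.003749
  Equil      0.1211    0.8366   0.02462      1.28
  solve Keq expr → x = -0.003749; check Q = 2.0580e+05
Then remove 0.008255 M of B.
Step 2:
                  E         J         B         C
  Initial    0.1211    0.8366   0.01636      1.28
  Change    0.00674   0.00674   0.00674  -0.00337
  Equil      0.1278    0.8433    0.0231     1.277
  solve Keq expr → x = -0.00337; check Q = 2.0580e+05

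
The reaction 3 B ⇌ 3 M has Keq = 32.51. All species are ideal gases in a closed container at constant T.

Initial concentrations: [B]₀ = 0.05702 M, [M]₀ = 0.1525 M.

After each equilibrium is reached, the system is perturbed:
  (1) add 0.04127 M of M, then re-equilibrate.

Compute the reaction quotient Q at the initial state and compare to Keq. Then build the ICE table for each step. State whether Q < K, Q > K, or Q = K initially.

Q₀ = 19.13; Q < K (proceeds forward)

Q₀ = 19.13 vs Keq = 32.51 ⇒ Q<K, forward
Step 1:
                  B         M
  Initial   0.05702    0.1525
  Change  -0.007034  0.007034
  Equil     0.04999    0.1595
  solve Keq expr → x = 0.002345; check Q = 32.51
Then add 0.04127 M of M.
Step 2:
                  B         M
  Initial   0.04999    0.2008
  Change   0.009846 -0.009846
  Equil     0.05983     0.191
  solve Keq expr → x = -0.003282; check Q = 32.51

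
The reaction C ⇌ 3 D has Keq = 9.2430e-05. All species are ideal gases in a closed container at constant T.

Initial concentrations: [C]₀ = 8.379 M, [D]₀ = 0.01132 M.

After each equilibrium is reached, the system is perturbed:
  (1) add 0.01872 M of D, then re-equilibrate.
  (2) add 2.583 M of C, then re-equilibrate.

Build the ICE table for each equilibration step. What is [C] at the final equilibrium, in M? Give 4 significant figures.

[C]_eq = 10.94 M

Q₀ = 1.7312e-07 vs Keq = 9.2430e-05 ⇒ Q<K, forward
Step 1:
                    C           D
  Initial       8.379     0.01132
  Change     -0.02681     0.08042
  Equil         8.352     0.09174
  solve Keq expr → x = 0.02681; check Q = 9.2430e-05
Then add 0.01872 M of D.
Step 2:
                    C           D
  Initial       8.352      0.1105
  Change     0.006232     -0.0187
  Equil         8.358     0.09176
  solve Keq expr → x = -0.006232; check Q = 9.2430e-05
Then add 2.583 M of C.
Step 3:
                    C           D
  Initial       10.94     0.09176
  Change     -0.00287    0.008609
  Equil         10.94      0.1004
  solve Keq expr → x = 0.00287; check Q = 9.2430e-05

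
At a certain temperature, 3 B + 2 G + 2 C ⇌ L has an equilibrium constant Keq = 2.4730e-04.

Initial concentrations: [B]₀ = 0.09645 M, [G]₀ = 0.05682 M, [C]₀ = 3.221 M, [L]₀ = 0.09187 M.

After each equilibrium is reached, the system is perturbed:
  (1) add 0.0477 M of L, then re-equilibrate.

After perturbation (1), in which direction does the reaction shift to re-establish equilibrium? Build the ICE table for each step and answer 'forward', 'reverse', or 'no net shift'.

Q₀ = 3057 vs Keq = 2.4730e-04 ⇒ Q>K, reverse
Step 1:
                   B          G          C          L
  Initial    0.09645    0.05682      3.221    0.09187
  Change      0.2756     0.1837     0.1837   -0.09186
  Equil        0.372     0.2405      3.405 8.5413e-06
  solve Keq expr → x = -0.09186; check Q = 2.4730e-04
Then add 0.0477 M of L.
Step 2:
                   B          G          C          L
  Initial      0.372     0.2405      3.405    0.04771
  Change       0.143    0.09532    0.09532   -0.04766
  Equil        0.515     0.3359        3.5 4.6685e-05
  solve Keq expr → x = -0.04766; check Q = 2.4730e-04

Direction: reverse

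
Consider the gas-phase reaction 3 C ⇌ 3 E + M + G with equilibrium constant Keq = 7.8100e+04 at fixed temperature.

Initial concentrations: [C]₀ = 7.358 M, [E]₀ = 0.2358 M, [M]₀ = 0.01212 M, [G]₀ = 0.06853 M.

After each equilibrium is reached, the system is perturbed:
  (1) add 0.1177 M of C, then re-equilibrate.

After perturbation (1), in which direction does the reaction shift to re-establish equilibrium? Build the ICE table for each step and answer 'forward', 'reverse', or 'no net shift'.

Direction: forward

Q₀ = 2.7336e-08 vs Keq = 7.8100e+04 ⇒ Q<K, forward
Step 1:
                  C         E         M         G
  I           7.358    0.2358   0.01212   0.06853
  C          -7.053     7.053     2.351     2.351
  E          0.3049     7.289     2.363      2.42
  solve Keq expr → x = 2.351; check Q = 7.8100e+04
Then add 0.1177 M of C.
Step 2:
                  C         E         M         G
  I          0.4226     7.289     2.363      2.42
  C         -0.1099    0.1099   0.03665   0.03665
  E          0.3127     7.399       2.4     2.456
  solve Keq expr → x = 0.03665; check Q = 7.8100e+04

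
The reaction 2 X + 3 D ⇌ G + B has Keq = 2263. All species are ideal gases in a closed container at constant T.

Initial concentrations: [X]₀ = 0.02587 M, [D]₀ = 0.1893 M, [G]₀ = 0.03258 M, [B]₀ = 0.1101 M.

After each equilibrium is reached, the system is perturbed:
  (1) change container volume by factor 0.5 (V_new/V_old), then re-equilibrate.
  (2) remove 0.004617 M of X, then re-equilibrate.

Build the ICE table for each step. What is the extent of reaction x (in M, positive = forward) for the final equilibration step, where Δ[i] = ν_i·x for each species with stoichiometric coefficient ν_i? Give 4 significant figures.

x = -0.001971 M

Q₀ = 790.1 vs Keq = 2263 ⇒ Q<K, forward
Step 1:
                  X         D         G         B
  init      0.02587    0.1893   0.03258    0.1101
  Δ        -0.00777  -0.01165  0.003885  0.003885
  eq         0.0181    0.1776   0.03646     0.114
  solve Keq expr → x = 0.003885; check Q = 2263
Then change container volume by factor 0.5 (V_new/V_old).
Step 2:
                  X         D         G         B
  init       0.0362    0.3553   0.07293     0.228
  Δ        -0.02024  -0.03036   0.01012   0.01012
  eq        0.01596    0.3249   0.08305    0.2381
  solve Keq expr → x = 0.01012; check Q = 2263
Then remove 0.004617 M of X.
Step 3:
                  X         D         G         B
  init      0.01134    0.3249   0.08305    0.2381
  Δ        0.003942  0.005913 -0.001971 -0.001971
  eq        0.01528    0.3308   0.08108    0.2361
  solve Keq expr → x = -0.001971; check Q = 2263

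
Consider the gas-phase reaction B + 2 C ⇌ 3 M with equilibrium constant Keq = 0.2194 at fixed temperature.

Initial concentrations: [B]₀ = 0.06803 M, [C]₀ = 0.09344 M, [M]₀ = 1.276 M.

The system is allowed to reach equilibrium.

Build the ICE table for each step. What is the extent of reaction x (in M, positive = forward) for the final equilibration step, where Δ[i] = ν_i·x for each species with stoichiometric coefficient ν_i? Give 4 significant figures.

x = -0.3094 M

Q₀ = 3498 vs Keq = 0.2194 ⇒ Q>K, reverse
Step 1:
                   B          C          M
  init       0.06803    0.09344      1.276
  Δ           0.3094     0.6189    -0.9283
  eq          0.3775     0.7123     0.3477
  solve Keq expr → x = -0.3094; check Q = 0.2194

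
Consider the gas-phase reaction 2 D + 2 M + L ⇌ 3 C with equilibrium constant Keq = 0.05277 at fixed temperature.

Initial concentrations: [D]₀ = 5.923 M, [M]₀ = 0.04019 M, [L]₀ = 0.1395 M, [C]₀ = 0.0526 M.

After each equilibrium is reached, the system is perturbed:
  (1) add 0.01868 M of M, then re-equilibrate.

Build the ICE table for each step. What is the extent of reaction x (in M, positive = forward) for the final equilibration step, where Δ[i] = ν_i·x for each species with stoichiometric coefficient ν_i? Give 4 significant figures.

x = 0.004099 M

Q₀ = 0.01841 vs Keq = 0.05277 ⇒ Q<K, forward
Step 1:
                  D         M         L         C
  I           5.923   0.04019    0.1395    0.0526
  C       -0.007711 -0.007711 -0.003856   0.01157
  E           5.915   0.03248    0.1356   0.06417
  solve Keq expr → x = 0.003856; check Q = 0.05277
Then add 0.01868 M of M.
Step 2:
                  D         M         L         C
  I           5.915   0.05116    0.1356   0.06417
  C       -0.008198 -0.008198 -0.004099    0.0123
  E           5.907   0.04296    0.1315   0.07646
  solve Keq expr → x = 0.004099; check Q = 0.05277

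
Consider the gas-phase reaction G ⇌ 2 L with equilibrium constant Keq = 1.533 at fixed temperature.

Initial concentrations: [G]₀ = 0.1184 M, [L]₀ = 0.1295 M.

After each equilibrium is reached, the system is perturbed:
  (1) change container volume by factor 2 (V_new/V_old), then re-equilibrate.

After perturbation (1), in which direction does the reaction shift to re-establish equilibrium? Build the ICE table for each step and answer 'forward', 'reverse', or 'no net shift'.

Direction: forward

Q₀ = 0.1416 vs Keq = 1.533 ⇒ Q<K, forward
Step 1:
                  G         L
  I          0.1184    0.1295
  C         -0.0706    0.1412
  E          0.0478    0.2707
  solve Keq expr → x = 0.0706; check Q = 1.533
Then change container volume by factor 2 (V_new/V_old).
Step 2:
                  G         L
  I          0.0239    0.1353
  C       -0.008686   0.01737
  E         0.01521    0.1527
  solve Keq expr → x = 0.008686; check Q = 1.533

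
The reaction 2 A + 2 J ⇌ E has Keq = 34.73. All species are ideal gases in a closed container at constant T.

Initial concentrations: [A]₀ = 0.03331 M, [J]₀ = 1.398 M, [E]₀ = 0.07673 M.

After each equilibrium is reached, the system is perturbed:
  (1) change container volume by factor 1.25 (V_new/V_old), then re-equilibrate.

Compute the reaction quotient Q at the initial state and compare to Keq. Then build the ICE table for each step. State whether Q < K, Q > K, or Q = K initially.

Q₀ = 35.38; Q > K (proceeds reverse)

Q₀ = 35.38 vs Keq = 34.73 ⇒ Q>K, reverse
Step 1:
                   A          J          E
  Initial    0.03331      1.398    0.07673
  Change  2.7519e-04 2.7519e-04 -1.3760e-04
  Equil      0.03359      1.398    0.07659
  solve Keq expr → x = -1.3760e-04; check Q = 34.73
Then change container volume by factor 1.25 (V_new/V_old).
Step 2:
                   A          J          E
  Initial    0.02687      1.119    0.06127
  Change     0.00899    0.00899  -0.004495
  Equil      0.03586      1.128    0.05678
  solve Keq expr → x = -0.004495; check Q = 34.73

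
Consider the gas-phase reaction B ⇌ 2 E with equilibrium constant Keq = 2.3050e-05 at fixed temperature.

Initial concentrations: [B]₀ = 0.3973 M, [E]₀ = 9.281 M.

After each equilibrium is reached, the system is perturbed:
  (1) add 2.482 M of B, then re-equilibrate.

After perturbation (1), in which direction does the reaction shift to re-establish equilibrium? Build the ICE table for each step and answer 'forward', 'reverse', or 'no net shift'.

Direction: forward

Q₀ = 216.8 vs Keq = 2.3050e-05 ⇒ Q>K, reverse
Step 1:
                    B           E
  Initial      0.3973       9.281
  Change        4.635       -9.27
  Equil         5.032     0.01077
  solve Keq expr → x = -4.635; check Q = 2.3050e-05
Then add 2.482 M of B.
Step 2:
                    B           E
  Initial       7.514     0.01077
  Change    -0.001195     0.00239
  Equil         7.513     0.01316
  solve Keq expr → x = 0.001195; check Q = 2.3050e-05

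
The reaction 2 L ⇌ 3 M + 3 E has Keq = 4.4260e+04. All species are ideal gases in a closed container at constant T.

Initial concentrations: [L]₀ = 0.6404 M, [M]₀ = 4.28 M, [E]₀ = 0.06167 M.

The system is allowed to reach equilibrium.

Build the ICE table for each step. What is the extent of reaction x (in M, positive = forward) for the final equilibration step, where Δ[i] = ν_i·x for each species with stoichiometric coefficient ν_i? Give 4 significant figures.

Q₀ = 0.04484 vs Keq = 4.4260e+04 ⇒ Q<K, forward
Step 1:
                  L         M         E
  I          0.6404      4.28   0.06167
  C         -0.5891    0.8837    0.8837
  E         0.05127     5.164    0.9454
  solve Keq expr → x = 0.2946; check Q = 4.4260e+04

x = 0.2946 M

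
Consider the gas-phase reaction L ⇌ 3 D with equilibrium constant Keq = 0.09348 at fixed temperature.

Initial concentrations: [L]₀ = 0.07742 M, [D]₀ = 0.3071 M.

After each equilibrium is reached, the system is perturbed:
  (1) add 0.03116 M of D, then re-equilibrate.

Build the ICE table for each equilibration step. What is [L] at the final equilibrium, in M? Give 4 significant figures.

Q₀ = 0.3741 vs Keq = 0.09348 ⇒ Q>K, reverse
Step 1:
                    L           D
  I           0.07742      0.3071
  C           0.03037    -0.09111
  E            0.1078       0.216
  solve Keq expr → x = -0.03037; check Q = 0.09348
Then add 0.03116 M of D.
Step 2:
                    L           D
  I            0.1078      0.2471
  C          0.008535     -0.0256
  E            0.1163      0.2215
  solve Keq expr → x = -0.008535; check Q = 0.09348

[L]_eq = 0.1163 M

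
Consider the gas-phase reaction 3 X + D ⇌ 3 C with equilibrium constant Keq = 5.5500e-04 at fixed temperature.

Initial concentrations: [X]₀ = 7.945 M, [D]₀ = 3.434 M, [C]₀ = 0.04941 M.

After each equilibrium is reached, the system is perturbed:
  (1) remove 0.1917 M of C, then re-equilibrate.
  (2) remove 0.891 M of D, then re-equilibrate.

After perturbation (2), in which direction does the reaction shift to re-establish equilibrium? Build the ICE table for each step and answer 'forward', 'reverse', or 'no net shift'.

Direction: reverse

Q₀ = 7.0043e-08 vs Keq = 5.5500e-04 ⇒ Q<K, forward
Step 1:
                    X           D           C
  init          7.945       3.434     0.04941
  Δ           -0.8112     -0.2704      0.8112
  eq            7.134       3.164      0.8606
  solve Keq expr → x = 0.2704; check Q = 5.5500e-04
Then remove 0.1917 M of C.
Step 2:
                    X           D           C
  init          7.134       3.164      0.6689
  Δ           -0.1666    -0.05555      0.1666
  eq            6.967       3.108      0.8356
  solve Keq expr → x = 0.05555; check Q = 5.5500e-04
Then remove 0.891 M of D.
Step 3:
                    X           D           C
  init          6.967       2.217      0.8356
  Δ           0.07773     0.02591    -0.07773
  eq            7.045       2.243      0.7578
  solve Keq expr → x = -0.02591; check Q = 5.5500e-04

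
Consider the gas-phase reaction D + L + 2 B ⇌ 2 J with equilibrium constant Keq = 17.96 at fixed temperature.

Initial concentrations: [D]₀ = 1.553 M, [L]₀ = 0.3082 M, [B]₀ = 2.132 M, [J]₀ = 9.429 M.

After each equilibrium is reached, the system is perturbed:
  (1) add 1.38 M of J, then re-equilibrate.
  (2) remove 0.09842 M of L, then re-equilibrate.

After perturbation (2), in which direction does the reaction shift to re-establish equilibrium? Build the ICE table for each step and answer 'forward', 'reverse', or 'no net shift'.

Direction: reverse

Q₀ = 40.87 vs Keq = 17.96 ⇒ Q>K, reverse
Step 1:
                   D          L          B          J
  I            1.553     0.3082      2.132      9.429
  C           0.1511     0.1511     0.3022    -0.3022
  E            1.704     0.4593      2.434      9.127
  solve Keq expr → x = -0.1511; check Q = 17.96
Then add 1.38 M of J.
Step 2:
                   D          L          B          J
  I            1.704     0.4593      2.434      10.51
  C          0.06113    0.06113     0.1223    -0.1223
  E            1.765     0.5204      2.556      10.38
  solve Keq expr → x = -0.06113; check Q = 17.96
Then remove 0.09842 M of L.
Step 3:
                   D          L          B          J
  I            1.765      0.422      2.556      10.38
  C          0.04424    0.04424    0.08849   -0.08849
  E            1.809     0.4663      2.645       10.3
  solve Keq expr → x = -0.04424; check Q = 17.96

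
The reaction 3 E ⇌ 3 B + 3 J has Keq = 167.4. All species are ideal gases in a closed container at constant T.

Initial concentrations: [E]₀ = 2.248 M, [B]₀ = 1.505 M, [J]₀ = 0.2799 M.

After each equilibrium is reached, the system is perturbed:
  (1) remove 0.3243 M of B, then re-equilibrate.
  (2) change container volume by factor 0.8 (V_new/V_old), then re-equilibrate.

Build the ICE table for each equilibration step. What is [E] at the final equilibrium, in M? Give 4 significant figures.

Q₀ = 0.00658 vs Keq = 167.4 ⇒ Q<K, forward
Step 1:
                  E         B         J
  init        2.248     1.505    0.2799
  Δ           -1.38      1.38      1.38
  eq         0.8685     2.885     1.659
  solve Keq expr → x = 0.4598; check Q = 167.4
Then remove 0.3243 M of B.
Step 2:
                  E         B         J
  init       0.8685      2.56     1.659
  Δ        -0.05499   0.05499   0.05499
  eq         0.8135     2.615     1.714
  solve Keq expr → x = 0.01833; check Q = 167.4
Then change container volume by factor 0.8 (V_new/V_old).
Step 3:
                  E         B         J
  init        1.017     3.269     2.143
  Δ          0.1298   -0.1298   -0.1298
  eq          1.147     3.139     2.013
  solve Keq expr → x = -0.04327; check Q = 167.4

[E]_eq = 1.147 M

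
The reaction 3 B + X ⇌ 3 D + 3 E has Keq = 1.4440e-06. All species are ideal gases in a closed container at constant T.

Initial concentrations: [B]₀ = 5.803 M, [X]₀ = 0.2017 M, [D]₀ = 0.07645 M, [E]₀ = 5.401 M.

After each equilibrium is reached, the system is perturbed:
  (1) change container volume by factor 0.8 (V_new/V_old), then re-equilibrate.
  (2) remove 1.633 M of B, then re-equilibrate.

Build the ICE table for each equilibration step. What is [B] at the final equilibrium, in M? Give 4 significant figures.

[B]_eq = 5.71 M

Q₀ = 0.001786 vs Keq = 1.4440e-06 ⇒ Q>K, reverse
Step 1:
                    B           X           D           E
  I             5.803      0.2017     0.07645       5.401
  C           0.06888     0.02296    -0.06888    -0.06888
  E             5.872      0.2247    0.007567       5.332
  solve Keq expr → x = -0.02296; check Q = 1.4440e-06
Then change container volume by factor 0.8 (V_new/V_old).
Step 2:
                    B           X           D           E
  I              7.34      0.2808    0.009458       6.665
  C            0.0013  4.3339e-04     -0.0013     -0.0013
  E             7.341      0.2813    0.008158       6.664
  solve Keq expr → x = -4.3339e-04; check Q = 1.4440e-06
Then remove 1.633 M of B.
Step 3:
                    B           X           D           E
  I             5.708      0.2813    0.008158       6.664
  C          0.001807  6.0217e-04   -0.001807   -0.001807
  E              5.71      0.2819    0.006352       6.662
  solve Keq expr → x = -6.0217e-04; check Q = 1.4440e-06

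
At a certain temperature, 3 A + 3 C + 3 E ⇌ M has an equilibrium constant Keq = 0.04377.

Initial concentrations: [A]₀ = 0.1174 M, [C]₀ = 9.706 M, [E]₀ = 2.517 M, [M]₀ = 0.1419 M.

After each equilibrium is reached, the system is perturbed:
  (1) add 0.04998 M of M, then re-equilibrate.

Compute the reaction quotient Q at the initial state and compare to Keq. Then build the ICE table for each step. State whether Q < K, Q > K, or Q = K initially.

Q₀ = 0.006015; Q < K (proceeds forward)

Q₀ = 0.006015 vs Keq = 0.04377 ⇒ Q<K, forward
Step 1:
                  A         C         E         M
  I          0.1174     9.706     2.517    0.1419
  C        -0.05272  -0.05272  -0.05272   0.01757
  E         0.06468     9.653     2.464    0.1595
  solve Keq expr → x = 0.01757; check Q = 0.04377
Then add 0.04998 M of M.
Step 2:
                  A         C         E         M
  I         0.06468     9.653     2.464    0.2095
  C        0.005732  0.005732  0.005732 -0.001911
  E         0.07042     9.659      2.47    0.2075
  solve Keq expr → x = -0.001911; check Q = 0.04377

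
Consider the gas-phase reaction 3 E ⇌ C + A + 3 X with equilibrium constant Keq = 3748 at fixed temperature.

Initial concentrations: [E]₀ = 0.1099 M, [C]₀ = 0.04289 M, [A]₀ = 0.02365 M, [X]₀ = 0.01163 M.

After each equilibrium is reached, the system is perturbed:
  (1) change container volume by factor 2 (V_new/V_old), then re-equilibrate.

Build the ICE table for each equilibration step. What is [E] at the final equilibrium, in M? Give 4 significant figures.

[E]_eq = 4.1161e-04 M

Q₀ = 1.2021e-06 vs Keq = 3748 ⇒ Q<K, forward
Step 1:
                  E         C         A         X
  init       0.1099   0.04289   0.02365   0.01163
  Δ         -0.1086    0.0362    0.0362    0.1086
  eq         0.0013   0.07909   0.05985    0.1202
  solve Keq expr → x = 0.0362; check Q = 3748
Then change container volume by factor 2 (V_new/V_old).
Step 2:
                  E         C         A         X
  init    6.4980e-04   0.03955   0.02993   0.06012
  Δ       -2.3819e-04 7.9397e-05 7.9397e-05 2.3819e-04
  eq      4.1161e-04   0.03962      0.03   0.06035
  solve Keq expr → x = 7.9397e-05; check Q = 3748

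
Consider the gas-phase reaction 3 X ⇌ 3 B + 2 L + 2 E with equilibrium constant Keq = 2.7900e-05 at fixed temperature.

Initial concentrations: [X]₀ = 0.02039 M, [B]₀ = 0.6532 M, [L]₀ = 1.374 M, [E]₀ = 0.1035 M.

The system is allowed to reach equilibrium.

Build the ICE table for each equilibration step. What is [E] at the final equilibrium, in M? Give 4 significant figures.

Q₀ = 664.9 vs Keq = 2.7900e-05 ⇒ Q>K, reverse
Step 1:
                  X         B         L         E
  Initial   0.02039    0.6532     1.374    0.1035
  Change      0.154    -0.154   -0.1026   -0.1026
  Equil      0.1744    0.4992     1.271 8.5748e-04
  solve Keq expr → x = -0.05132; check Q = 2.7900e-05

[E]_eq = 8.5748e-04 M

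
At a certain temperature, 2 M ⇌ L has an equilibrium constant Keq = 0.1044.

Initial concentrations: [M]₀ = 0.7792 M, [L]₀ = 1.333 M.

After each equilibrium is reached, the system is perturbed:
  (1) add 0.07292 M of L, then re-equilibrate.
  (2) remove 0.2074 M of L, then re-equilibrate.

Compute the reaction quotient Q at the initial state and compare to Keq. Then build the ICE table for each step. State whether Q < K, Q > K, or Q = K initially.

Q₀ = 2.195; Q > K (proceeds reverse)

Q₀ = 2.195 vs Keq = 0.1044 ⇒ Q>K, reverse
Step 1:
                  M         L
  I          0.7792     1.333
  C           1.541   -0.7707
  E           2.321    0.5623
  solve Keq expr → x = -0.7707; check Q = 0.1044
Then add 0.07292 M of L.
Step 2:
                  M         L
  I           2.321    0.6352
  C         0.07349  -0.03675
  E           2.394    0.5984
  solve Keq expr → x = -0.03675; check Q = 0.1044
Then remove 0.2074 M of L.
Step 3:
                  M         L
  I           2.394     0.391
  C         -0.2121    0.1061
  E           2.182    0.4971
  solve Keq expr → x = 0.1061; check Q = 0.1044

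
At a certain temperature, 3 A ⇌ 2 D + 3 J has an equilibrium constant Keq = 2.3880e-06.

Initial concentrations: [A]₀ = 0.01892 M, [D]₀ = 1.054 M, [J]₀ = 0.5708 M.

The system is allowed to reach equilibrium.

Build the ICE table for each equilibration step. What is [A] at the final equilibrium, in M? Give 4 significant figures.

[A]_eq = 0.5797 M

Q₀ = 3.0505e+04 vs Keq = 2.3880e-06 ⇒ Q>K, reverse
Step 1:
                  A         D         J
  I         0.01892     1.054    0.5708
  C          0.5608   -0.3739   -0.5608
  E          0.5797    0.6801   0.01002
  solve Keq expr → x = -0.1869; check Q = 2.3880e-06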